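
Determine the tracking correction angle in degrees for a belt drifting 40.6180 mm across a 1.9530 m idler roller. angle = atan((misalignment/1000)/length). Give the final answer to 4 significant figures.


misalign_m = 40.6180 / 1000 = 0.040618 m
angle = atan(0.040618 / 1.9530)
angle = 1.191 deg


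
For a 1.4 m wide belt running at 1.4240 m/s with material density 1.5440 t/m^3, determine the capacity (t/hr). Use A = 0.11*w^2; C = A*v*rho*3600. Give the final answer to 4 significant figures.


A = 0.11 * 1.4^2 = 0.2156 m^2
C = 0.2156 * 1.4240 * 1.5440 * 3600
C = 1707 t/hr


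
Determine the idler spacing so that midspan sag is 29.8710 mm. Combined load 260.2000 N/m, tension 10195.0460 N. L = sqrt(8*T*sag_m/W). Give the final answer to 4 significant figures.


sag = 29.8710/1000 = 0.029871 m
L = sqrt(8 * 10195.0460 * 0.029871 / 260.2000)
L = 3.060 m


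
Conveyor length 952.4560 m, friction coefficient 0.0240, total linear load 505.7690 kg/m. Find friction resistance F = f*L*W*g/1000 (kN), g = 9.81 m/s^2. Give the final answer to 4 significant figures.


F = 0.0240 * 952.4560 * 505.7690 * 9.81 / 1000
F = 113.4 kN


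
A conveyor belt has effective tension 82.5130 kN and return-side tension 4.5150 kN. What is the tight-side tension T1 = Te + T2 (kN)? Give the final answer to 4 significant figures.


T1 = Te + T2 = 82.5130 + 4.5150
T1 = 87.03 kN


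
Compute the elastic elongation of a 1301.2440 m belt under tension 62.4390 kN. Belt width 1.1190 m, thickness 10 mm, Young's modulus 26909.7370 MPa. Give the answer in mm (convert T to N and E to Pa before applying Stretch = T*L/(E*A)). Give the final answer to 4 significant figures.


A = 1.1190 * 0.01 = 0.01119 m^2
Stretch = 62.4390*1000 * 1301.2440 / (26909.7370e6 * 0.01119) * 1000
Stretch = 269.8 mm


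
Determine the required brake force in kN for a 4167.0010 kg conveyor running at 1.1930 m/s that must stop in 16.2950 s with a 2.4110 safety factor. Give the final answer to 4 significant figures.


F = 4167.0010 * 1.1930 / 16.2950 * 2.4110 / 1000
F = 0.7355 kN


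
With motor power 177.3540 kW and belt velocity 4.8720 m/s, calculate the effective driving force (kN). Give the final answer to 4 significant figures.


Te = P / v = 177.3540 / 4.8720
Te = 36.40 kN


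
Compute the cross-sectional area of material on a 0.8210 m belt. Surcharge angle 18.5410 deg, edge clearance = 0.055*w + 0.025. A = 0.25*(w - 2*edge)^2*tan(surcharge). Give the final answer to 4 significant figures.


edge = 0.055*0.8210 + 0.025 = 0.070155 m
ew = 0.8210 - 2*0.070155 = 0.68069 m
A = 0.25 * 0.68069^2 * tan(18.5410 deg)
A = 0.03885 m^2


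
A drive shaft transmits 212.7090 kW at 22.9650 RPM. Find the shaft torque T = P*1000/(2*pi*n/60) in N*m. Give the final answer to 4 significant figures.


omega = 2*pi*22.9650/60 = 2.40489 rad/s
T = 212.7090*1000 / 2.40489
T = 88450 N*m


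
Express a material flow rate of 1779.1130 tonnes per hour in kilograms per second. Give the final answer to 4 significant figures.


m_dot = 1779.1130 * 1000 / 3600
m_dot = 494.2 kg/s


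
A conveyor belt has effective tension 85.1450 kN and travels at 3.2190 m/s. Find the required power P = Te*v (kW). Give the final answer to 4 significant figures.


P = Te * v = 85.1450 * 3.2190
P = 274.1 kW


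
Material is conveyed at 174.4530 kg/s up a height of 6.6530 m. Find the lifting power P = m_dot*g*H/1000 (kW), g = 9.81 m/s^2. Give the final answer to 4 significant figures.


P = 174.4530 * 9.81 * 6.6530 / 1000
P = 11.39 kW


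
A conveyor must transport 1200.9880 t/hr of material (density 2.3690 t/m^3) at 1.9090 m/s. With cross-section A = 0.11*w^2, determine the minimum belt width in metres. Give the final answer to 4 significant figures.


A_req = 1200.9880 / (1.9090 * 2.3690 * 3600) = 0.0737675 m^2
w = sqrt(0.0737675 / 0.11)
w = 0.8189 m


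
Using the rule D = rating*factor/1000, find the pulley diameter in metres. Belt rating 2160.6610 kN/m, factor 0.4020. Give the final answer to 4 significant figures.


D = 2160.6610 * 0.4020 / 1000
D = 0.8686 m


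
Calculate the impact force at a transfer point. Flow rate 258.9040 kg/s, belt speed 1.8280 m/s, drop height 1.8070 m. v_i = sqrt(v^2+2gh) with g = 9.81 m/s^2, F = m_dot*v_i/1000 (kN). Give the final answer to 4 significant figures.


v_i = sqrt(1.8280^2 + 2*9.81*1.8070) = 6.22856 m/s
F = 258.9040 * 6.22856 / 1000
F = 1.613 kN


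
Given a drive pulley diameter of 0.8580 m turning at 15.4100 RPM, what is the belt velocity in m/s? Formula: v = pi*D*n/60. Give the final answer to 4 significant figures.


v = pi * 0.8580 * 15.4100 / 60
v = 0.6923 m/s


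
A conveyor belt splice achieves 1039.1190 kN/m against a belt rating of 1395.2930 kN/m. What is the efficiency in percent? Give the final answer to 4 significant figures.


Eff = 1039.1190 / 1395.2930 * 100
Eff = 74.47 %


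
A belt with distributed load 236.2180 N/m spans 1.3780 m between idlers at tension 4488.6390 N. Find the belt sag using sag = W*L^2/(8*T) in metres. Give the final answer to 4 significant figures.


sag = 236.2180 * 1.3780^2 / (8 * 4488.6390)
sag = 0.01249 m


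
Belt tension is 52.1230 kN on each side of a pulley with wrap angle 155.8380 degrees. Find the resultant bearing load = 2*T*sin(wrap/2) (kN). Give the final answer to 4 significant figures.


F = 2 * 52.1230 * sin(155.8380/2 deg)
F = 101.9 kN


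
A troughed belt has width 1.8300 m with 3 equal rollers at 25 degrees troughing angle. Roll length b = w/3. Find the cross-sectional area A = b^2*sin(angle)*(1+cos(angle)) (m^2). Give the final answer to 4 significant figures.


b = 1.8300/3 = 0.61 m
A = 0.61^2 * sin(25 deg) * (1 + cos(25 deg))
A = 0.2998 m^2


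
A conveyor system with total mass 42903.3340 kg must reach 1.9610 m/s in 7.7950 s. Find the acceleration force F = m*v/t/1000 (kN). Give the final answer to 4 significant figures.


F = 42903.3340 * 1.9610 / 7.7950 / 1000
F = 10.79 kN


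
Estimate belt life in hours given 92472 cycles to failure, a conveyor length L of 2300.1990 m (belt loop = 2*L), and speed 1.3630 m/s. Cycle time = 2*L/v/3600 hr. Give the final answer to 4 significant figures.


cycle_time = 2 * 2300.1990 / 1.3630 / 3600 = 0.937556 hr
life = 92472 * 0.937556 = 86700 hours


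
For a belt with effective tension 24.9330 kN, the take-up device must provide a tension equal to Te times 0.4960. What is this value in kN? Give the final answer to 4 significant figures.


T_tu = 24.9330 * 0.4960
T_tu = 12.37 kN


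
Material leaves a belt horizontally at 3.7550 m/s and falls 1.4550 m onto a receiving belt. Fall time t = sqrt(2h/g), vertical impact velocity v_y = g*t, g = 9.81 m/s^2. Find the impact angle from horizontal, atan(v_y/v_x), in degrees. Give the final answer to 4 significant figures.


t = sqrt(2*1.4550/9.81) = 0.544643 s
v_y = 9.81 * 0.544643 = 5.34295 m/s
angle = atan(5.34295 / 3.7550) = 54.90 deg


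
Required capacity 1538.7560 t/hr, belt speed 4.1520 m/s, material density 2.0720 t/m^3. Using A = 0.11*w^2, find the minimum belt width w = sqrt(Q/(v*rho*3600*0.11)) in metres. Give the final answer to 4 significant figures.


A_req = 1538.7560 / (4.1520 * 2.0720 * 3600) = 0.0496844 m^2
w = sqrt(0.0496844 / 0.11)
w = 0.6721 m


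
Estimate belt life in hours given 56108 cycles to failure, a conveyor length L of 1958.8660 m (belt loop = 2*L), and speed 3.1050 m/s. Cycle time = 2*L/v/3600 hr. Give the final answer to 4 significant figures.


cycle_time = 2 * 1958.8660 / 3.1050 / 3600 = 0.350486 hr
life = 56108 * 0.350486 = 19670 hours


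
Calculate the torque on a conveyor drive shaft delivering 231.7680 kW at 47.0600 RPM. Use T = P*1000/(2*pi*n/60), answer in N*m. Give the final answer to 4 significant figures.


omega = 2*pi*47.0600/60 = 4.92811 rad/s
T = 231.7680*1000 / 4.92811
T = 47030 N*m


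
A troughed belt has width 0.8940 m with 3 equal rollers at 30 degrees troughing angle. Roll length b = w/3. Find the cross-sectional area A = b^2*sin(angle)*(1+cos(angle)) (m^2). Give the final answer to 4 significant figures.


b = 0.8940/3 = 0.298 m
A = 0.298^2 * sin(30 deg) * (1 + cos(30 deg))
A = 0.08286 m^2


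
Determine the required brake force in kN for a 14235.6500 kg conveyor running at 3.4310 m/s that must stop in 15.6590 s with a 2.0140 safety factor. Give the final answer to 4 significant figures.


F = 14235.6500 * 3.4310 / 15.6590 * 2.0140 / 1000
F = 6.282 kN


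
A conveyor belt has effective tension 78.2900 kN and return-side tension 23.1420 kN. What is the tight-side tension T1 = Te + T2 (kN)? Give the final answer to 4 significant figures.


T1 = Te + T2 = 78.2900 + 23.1420
T1 = 101.4 kN


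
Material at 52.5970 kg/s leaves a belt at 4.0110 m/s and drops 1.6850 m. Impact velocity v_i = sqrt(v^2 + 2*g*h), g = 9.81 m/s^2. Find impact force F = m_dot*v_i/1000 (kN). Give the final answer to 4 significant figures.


v_i = sqrt(4.0110^2 + 2*9.81*1.6850) = 7.01055 m/s
F = 52.5970 * 7.01055 / 1000
F = 0.3687 kN


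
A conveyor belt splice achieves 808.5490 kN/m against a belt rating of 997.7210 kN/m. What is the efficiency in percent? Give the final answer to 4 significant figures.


Eff = 808.5490 / 997.7210 * 100
Eff = 81.04 %


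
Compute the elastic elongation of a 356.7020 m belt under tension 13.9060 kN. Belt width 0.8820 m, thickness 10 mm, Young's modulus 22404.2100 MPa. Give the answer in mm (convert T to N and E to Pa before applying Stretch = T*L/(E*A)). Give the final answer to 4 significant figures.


A = 0.8820 * 0.01 = 0.00882 m^2
Stretch = 13.9060*1000 * 356.7020 / (22404.2100e6 * 0.00882) * 1000
Stretch = 25.10 mm


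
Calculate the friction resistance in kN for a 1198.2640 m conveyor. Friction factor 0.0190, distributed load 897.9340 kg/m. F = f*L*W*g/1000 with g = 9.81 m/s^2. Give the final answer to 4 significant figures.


F = 0.0190 * 1198.2640 * 897.9340 * 9.81 / 1000
F = 200.5 kN


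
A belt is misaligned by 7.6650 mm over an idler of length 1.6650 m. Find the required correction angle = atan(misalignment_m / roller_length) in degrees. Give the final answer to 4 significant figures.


misalign_m = 7.6650 / 1000 = 0.007665 m
angle = atan(0.007665 / 1.6650)
angle = 0.2638 deg


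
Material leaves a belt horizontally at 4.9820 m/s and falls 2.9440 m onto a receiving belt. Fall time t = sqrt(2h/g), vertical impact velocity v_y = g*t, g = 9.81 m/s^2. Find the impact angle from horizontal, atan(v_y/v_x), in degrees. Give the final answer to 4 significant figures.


t = sqrt(2*2.9440/9.81) = 0.774728 s
v_y = 9.81 * 0.774728 = 7.60008 m/s
angle = atan(7.60008 / 4.9820) = 56.75 deg


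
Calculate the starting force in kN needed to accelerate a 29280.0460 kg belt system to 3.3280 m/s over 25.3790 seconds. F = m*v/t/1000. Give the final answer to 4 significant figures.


F = 29280.0460 * 3.3280 / 25.3790 / 1000
F = 3.840 kN


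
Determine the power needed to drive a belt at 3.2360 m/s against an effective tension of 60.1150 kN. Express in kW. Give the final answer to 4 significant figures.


P = Te * v = 60.1150 * 3.2360
P = 194.5 kW


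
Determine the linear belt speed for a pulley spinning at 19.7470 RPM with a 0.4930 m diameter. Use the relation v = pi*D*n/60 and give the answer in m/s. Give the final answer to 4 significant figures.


v = pi * 0.4930 * 19.7470 / 60
v = 0.5097 m/s


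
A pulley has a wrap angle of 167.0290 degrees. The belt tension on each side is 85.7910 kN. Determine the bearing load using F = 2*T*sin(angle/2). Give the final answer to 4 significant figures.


F = 2 * 85.7910 * sin(167.0290/2 deg)
F = 170.5 kN


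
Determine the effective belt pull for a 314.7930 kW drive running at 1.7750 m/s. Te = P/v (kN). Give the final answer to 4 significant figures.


Te = P / v = 314.7930 / 1.7750
Te = 177.3 kN


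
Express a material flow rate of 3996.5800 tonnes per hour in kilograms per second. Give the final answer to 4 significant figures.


m_dot = 3996.5800 * 1000 / 3600
m_dot = 1110 kg/s


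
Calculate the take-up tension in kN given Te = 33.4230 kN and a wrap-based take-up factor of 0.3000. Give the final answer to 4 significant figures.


T_tu = 33.4230 * 0.3000
T_tu = 10.03 kN


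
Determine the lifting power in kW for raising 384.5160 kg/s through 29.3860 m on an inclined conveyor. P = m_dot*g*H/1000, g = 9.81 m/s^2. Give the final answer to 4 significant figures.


P = 384.5160 * 9.81 * 29.3860 / 1000
P = 110.8 kW


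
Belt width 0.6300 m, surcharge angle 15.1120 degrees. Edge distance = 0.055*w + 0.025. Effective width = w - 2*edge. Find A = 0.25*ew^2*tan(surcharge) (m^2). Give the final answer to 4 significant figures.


edge = 0.055*0.6300 + 0.025 = 0.05965 m
ew = 0.6300 - 2*0.05965 = 0.5107 m
A = 0.25 * 0.5107^2 * tan(15.1120 deg)
A = 0.01761 m^2


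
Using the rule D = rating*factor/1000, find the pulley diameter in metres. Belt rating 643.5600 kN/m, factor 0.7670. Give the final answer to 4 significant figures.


D = 643.5600 * 0.7670 / 1000
D = 0.4936 m


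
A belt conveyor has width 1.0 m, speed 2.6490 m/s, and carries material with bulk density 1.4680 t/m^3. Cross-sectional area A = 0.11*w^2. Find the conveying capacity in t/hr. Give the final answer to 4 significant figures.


A = 0.11 * 1.0^2 = 0.11 m^2
C = 0.11 * 2.6490 * 1.4680 * 3600
C = 1540 t/hr


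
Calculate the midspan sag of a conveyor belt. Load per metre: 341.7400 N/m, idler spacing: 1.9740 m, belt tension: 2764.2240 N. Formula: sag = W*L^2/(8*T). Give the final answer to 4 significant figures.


sag = 341.7400 * 1.9740^2 / (8 * 2764.2240)
sag = 0.06022 m


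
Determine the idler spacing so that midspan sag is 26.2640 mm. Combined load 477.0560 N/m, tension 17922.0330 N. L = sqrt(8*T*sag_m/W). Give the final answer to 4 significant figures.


sag = 26.2640/1000 = 0.026264 m
L = sqrt(8 * 17922.0330 * 0.026264 / 477.0560)
L = 2.810 m


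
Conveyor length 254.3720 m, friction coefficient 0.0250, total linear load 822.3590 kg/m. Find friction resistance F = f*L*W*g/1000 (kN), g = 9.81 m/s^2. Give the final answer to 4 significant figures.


F = 0.0250 * 254.3720 * 822.3590 * 9.81 / 1000
F = 51.30 kN


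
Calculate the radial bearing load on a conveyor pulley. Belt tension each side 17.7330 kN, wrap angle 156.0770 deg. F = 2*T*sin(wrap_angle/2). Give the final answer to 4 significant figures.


F = 2 * 17.7330 * sin(156.0770/2 deg)
F = 34.70 kN


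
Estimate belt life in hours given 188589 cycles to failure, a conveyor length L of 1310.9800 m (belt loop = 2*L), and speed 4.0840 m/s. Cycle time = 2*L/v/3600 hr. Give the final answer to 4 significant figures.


cycle_time = 2 * 1310.9800 / 4.0840 / 3600 = 0.178336 hr
life = 188589 * 0.178336 = 33630 hours


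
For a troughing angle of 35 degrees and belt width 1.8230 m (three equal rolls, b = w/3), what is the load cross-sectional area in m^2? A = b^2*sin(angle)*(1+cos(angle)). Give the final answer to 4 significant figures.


b = 1.8230/3 = 0.607667 m
A = 0.607667^2 * sin(35 deg) * (1 + cos(35 deg))
A = 0.3853 m^2


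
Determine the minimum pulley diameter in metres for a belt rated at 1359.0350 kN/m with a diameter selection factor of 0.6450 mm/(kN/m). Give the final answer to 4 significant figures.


D = 1359.0350 * 0.6450 / 1000
D = 0.8766 m


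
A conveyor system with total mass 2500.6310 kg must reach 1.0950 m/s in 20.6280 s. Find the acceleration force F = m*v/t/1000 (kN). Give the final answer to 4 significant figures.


F = 2500.6310 * 1.0950 / 20.6280 / 1000
F = 0.1327 kN


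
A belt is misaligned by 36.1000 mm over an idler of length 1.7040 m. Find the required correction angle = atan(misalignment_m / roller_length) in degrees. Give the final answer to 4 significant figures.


misalign_m = 36.1000 / 1000 = 0.036100 m
angle = atan(0.036100 / 1.7040)
angle = 1.214 deg


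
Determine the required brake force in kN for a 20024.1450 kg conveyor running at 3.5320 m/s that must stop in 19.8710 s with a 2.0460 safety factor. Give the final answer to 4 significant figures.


F = 20024.1450 * 3.5320 / 19.8710 * 2.0460 / 1000
F = 7.282 kN


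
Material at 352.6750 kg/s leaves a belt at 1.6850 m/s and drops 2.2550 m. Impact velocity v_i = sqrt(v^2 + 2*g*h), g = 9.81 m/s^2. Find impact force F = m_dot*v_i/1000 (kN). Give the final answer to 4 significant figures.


v_i = sqrt(1.6850^2 + 2*9.81*2.2550) = 6.86166 m/s
F = 352.6750 * 6.86166 / 1000
F = 2.420 kN


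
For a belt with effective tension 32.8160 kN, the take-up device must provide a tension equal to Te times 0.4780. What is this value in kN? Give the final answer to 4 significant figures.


T_tu = 32.8160 * 0.4780
T_tu = 15.69 kN


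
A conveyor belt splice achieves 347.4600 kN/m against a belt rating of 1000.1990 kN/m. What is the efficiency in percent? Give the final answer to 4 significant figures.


Eff = 347.4600 / 1000.1990 * 100
Eff = 34.74 %


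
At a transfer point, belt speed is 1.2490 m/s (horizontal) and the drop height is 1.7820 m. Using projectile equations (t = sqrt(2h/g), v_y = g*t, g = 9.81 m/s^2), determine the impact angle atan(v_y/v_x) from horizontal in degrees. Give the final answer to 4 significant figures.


t = sqrt(2*1.7820/9.81) = 0.602746 s
v_y = 9.81 * 0.602746 = 5.91294 m/s
angle = atan(5.91294 / 1.2490) = 78.07 deg


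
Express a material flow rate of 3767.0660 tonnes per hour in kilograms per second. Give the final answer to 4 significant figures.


m_dot = 3767.0660 * 1000 / 3600
m_dot = 1046 kg/s


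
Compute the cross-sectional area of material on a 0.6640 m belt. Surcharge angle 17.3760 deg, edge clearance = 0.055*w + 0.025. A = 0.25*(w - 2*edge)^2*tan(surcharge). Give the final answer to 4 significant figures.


edge = 0.055*0.6640 + 0.025 = 0.06152 m
ew = 0.6640 - 2*0.06152 = 0.54096 m
A = 0.25 * 0.54096^2 * tan(17.3760 deg)
A = 0.02289 m^2


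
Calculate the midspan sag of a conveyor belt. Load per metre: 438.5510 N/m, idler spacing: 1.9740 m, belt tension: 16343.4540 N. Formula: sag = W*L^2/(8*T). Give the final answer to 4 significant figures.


sag = 438.5510 * 1.9740^2 / (8 * 16343.4540)
sag = 0.01307 m


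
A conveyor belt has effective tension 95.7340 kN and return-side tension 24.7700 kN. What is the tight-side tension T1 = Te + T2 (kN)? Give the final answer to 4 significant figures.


T1 = Te + T2 = 95.7340 + 24.7700
T1 = 120.5 kN


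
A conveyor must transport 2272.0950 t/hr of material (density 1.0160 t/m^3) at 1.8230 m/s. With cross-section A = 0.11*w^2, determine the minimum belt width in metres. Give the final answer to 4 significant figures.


A_req = 2272.0950 / (1.8230 * 1.0160 * 3600) = 0.340756 m^2
w = sqrt(0.340756 / 0.11)
w = 1.760 m


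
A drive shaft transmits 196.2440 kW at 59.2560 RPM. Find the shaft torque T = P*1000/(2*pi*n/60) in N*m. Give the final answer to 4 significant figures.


omega = 2*pi*59.2560/60 = 6.20527 rad/s
T = 196.2440*1000 / 6.20527
T = 31630 N*m


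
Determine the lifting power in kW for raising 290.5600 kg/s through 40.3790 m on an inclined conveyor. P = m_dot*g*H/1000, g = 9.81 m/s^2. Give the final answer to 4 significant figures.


P = 290.5600 * 9.81 * 40.3790 / 1000
P = 115.1 kW


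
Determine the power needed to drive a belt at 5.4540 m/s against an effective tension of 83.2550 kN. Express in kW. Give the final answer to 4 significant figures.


P = Te * v = 83.2550 * 5.4540
P = 454.1 kW


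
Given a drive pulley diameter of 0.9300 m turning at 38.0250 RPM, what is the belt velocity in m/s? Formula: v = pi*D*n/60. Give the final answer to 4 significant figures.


v = pi * 0.9300 * 38.0250 / 60
v = 1.852 m/s


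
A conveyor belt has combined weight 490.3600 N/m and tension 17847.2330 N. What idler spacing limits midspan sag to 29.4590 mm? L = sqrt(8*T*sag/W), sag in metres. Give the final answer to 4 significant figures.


sag = 29.4590/1000 = 0.029459 m
L = sqrt(8 * 17847.2330 * 0.029459 / 490.3600)
L = 2.929 m


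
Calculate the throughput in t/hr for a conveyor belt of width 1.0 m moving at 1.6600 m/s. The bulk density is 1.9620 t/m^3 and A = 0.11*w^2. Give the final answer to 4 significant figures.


A = 0.11 * 1.0^2 = 0.11 m^2
C = 0.11 * 1.6600 * 1.9620 * 3600
C = 1290 t/hr


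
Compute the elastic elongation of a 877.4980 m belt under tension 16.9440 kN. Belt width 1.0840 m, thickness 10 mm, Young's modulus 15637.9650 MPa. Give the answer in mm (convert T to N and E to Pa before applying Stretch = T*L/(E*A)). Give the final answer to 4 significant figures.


A = 1.0840 * 0.01 = 0.01084 m^2
Stretch = 16.9440*1000 * 877.4980 / (15637.9650e6 * 0.01084) * 1000
Stretch = 87.71 mm


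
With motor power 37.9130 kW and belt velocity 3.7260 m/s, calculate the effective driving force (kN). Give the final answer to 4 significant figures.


Te = P / v = 37.9130 / 3.7260
Te = 10.18 kN


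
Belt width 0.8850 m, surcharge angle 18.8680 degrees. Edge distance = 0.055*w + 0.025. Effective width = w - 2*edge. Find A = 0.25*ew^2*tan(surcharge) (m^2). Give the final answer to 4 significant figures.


edge = 0.055*0.8850 + 0.025 = 0.073675 m
ew = 0.8850 - 2*0.073675 = 0.73765 m
A = 0.25 * 0.73765^2 * tan(18.8680 deg)
A = 0.04649 m^2


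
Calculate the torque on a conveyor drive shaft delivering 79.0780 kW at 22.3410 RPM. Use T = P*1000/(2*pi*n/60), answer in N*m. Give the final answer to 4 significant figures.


omega = 2*pi*22.3410/60 = 2.33954 rad/s
T = 79.0780*1000 / 2.33954
T = 33800 N*m


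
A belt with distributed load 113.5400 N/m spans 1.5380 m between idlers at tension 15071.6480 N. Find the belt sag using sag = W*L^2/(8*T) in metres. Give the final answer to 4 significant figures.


sag = 113.5400 * 1.5380^2 / (8 * 15071.6480)
sag = 0.002227 m


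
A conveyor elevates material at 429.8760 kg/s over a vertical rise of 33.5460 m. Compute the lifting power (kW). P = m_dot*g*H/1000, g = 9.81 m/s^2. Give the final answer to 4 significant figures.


P = 429.8760 * 9.81 * 33.5460 / 1000
P = 141.5 kW


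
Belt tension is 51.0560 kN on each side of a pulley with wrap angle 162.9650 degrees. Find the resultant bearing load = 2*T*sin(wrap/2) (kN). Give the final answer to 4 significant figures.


F = 2 * 51.0560 * sin(162.9650/2 deg)
F = 101.0 kN


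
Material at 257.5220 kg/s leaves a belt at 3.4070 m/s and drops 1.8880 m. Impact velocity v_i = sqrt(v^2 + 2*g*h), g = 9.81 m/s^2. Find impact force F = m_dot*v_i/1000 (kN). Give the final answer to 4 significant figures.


v_i = sqrt(3.4070^2 + 2*9.81*1.8880) = 6.97497 m/s
F = 257.5220 * 6.97497 / 1000
F = 1.796 kN


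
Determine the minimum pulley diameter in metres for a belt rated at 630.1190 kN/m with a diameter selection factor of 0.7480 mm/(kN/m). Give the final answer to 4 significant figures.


D = 630.1190 * 0.7480 / 1000
D = 0.4713 m


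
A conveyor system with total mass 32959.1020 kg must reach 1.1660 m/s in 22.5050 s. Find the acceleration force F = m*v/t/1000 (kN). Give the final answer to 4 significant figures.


F = 32959.1020 * 1.1660 / 22.5050 / 1000
F = 1.708 kN


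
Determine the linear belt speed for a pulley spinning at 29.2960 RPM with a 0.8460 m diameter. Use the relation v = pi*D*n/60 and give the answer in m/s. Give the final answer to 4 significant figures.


v = pi * 0.8460 * 29.2960 / 60
v = 1.298 m/s


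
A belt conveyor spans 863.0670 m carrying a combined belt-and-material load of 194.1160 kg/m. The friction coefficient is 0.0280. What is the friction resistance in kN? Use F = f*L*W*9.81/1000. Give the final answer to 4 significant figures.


F = 0.0280 * 863.0670 * 194.1160 * 9.81 / 1000
F = 46.02 kN


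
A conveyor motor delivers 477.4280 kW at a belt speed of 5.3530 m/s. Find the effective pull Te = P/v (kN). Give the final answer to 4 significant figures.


Te = P / v = 477.4280 / 5.3530
Te = 89.19 kN


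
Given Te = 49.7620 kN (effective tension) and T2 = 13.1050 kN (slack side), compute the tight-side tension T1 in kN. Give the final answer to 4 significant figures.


T1 = Te + T2 = 49.7620 + 13.1050
T1 = 62.87 kN


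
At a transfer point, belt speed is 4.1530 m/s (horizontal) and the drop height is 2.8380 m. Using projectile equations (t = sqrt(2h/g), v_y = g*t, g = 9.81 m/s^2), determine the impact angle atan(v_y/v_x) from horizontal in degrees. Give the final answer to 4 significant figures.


t = sqrt(2*2.8380/9.81) = 0.760653 s
v_y = 9.81 * 0.760653 = 7.46201 m/s
angle = atan(7.46201 / 4.1530) = 60.90 deg


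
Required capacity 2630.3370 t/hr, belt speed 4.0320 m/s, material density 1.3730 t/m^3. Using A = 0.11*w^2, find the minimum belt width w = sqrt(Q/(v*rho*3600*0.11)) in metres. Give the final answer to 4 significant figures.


A_req = 2630.3370 / (4.0320 * 1.3730 * 3600) = 0.131983 m^2
w = sqrt(0.131983 / 0.11)
w = 1.095 m


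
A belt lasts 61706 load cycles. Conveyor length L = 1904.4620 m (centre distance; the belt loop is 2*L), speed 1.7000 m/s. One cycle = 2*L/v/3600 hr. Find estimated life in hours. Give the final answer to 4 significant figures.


cycle_time = 2 * 1904.4620 / 1.7000 / 3600 = 0.622373 hr
life = 61706 * 0.622373 = 38400 hours


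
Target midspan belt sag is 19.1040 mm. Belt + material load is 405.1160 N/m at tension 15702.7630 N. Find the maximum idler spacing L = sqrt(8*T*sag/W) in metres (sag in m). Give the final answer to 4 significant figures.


sag = 19.1040/1000 = 0.019104 m
L = sqrt(8 * 15702.7630 * 0.019104 / 405.1160)
L = 2.434 m


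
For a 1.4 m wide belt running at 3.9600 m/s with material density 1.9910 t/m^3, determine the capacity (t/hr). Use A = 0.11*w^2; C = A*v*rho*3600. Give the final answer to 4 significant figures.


A = 0.11 * 1.4^2 = 0.2156 m^2
C = 0.2156 * 3.9600 * 1.9910 * 3600
C = 6120 t/hr


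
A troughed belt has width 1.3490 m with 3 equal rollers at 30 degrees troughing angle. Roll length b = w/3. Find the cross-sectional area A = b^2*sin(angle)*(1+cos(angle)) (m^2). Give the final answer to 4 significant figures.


b = 1.3490/3 = 0.449667 m
A = 0.449667^2 * sin(30 deg) * (1 + cos(30 deg))
A = 0.1887 m^2


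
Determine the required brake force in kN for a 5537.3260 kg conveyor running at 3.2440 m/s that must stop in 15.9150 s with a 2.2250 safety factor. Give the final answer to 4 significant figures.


F = 5537.3260 * 3.2440 / 15.9150 * 2.2250 / 1000
F = 2.511 kN


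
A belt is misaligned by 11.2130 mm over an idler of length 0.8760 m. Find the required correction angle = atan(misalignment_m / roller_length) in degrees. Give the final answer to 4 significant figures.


misalign_m = 11.2130 / 1000 = 0.011213 m
angle = atan(0.011213 / 0.8760)
angle = 0.7334 deg


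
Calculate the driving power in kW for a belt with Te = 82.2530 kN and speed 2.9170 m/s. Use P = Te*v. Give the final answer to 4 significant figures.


P = Te * v = 82.2530 * 2.9170
P = 239.9 kW


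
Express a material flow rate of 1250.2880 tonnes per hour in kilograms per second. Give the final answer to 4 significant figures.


m_dot = 1250.2880 * 1000 / 3600
m_dot = 347.3 kg/s


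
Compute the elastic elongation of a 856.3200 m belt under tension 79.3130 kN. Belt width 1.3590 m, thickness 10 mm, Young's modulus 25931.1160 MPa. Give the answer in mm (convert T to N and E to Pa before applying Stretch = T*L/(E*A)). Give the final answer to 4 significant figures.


A = 1.3590 * 0.01 = 0.01359 m^2
Stretch = 79.3130*1000 * 856.3200 / (25931.1160e6 * 0.01359) * 1000
Stretch = 192.7 mm


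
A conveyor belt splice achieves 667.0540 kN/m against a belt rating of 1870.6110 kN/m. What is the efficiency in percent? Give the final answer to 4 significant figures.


Eff = 667.0540 / 1870.6110 * 100
Eff = 35.66 %


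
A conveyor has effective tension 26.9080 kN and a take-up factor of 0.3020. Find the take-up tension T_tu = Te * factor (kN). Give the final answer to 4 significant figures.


T_tu = 26.9080 * 0.3020
T_tu = 8.126 kN


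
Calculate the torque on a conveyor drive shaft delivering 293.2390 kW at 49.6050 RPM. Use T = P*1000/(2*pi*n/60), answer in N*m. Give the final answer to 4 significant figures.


omega = 2*pi*49.6050/60 = 5.19462 rad/s
T = 293.2390*1000 / 5.19462
T = 56450 N*m


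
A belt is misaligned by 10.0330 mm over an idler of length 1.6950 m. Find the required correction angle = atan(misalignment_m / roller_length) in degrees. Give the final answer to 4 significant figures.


misalign_m = 10.0330 / 1000 = 0.010033 m
angle = atan(0.010033 / 1.6950)
angle = 0.3391 deg


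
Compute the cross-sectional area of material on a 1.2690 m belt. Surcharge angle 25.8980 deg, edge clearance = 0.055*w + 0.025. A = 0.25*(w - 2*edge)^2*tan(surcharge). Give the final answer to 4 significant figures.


edge = 0.055*1.2690 + 0.025 = 0.094795 m
ew = 1.2690 - 2*0.094795 = 1.07941 m
A = 0.25 * 1.07941^2 * tan(25.8980 deg)
A = 0.1414 m^2


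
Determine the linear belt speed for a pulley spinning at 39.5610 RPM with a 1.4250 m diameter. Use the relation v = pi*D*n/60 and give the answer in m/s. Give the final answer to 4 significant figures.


v = pi * 1.4250 * 39.5610 / 60
v = 2.952 m/s


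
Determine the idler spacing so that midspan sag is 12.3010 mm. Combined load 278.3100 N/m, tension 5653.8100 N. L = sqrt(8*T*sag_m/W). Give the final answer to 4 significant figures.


sag = 12.3010/1000 = 0.012301 m
L = sqrt(8 * 5653.8100 * 0.012301 / 278.3100)
L = 1.414 m


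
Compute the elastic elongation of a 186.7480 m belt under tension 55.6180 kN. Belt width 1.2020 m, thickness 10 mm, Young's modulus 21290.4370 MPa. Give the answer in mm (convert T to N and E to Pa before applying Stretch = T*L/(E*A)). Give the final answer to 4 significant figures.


A = 1.2020 * 0.01 = 0.01202 m^2
Stretch = 55.6180*1000 * 186.7480 / (21290.4370e6 * 0.01202) * 1000
Stretch = 40.59 mm


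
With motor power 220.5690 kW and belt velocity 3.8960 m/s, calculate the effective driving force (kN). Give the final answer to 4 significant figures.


Te = P / v = 220.5690 / 3.8960
Te = 56.61 kN


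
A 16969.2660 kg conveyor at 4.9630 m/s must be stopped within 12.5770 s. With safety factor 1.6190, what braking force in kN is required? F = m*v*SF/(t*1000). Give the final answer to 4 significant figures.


F = 16969.2660 * 4.9630 / 12.5770 * 1.6190 / 1000
F = 10.84 kN


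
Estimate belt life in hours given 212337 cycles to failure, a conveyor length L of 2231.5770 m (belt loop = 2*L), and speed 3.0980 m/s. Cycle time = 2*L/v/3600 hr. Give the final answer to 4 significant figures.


cycle_time = 2 * 2231.5770 / 3.0980 / 3600 = 0.400182 hr
life = 212337 * 0.400182 = 84970 hours


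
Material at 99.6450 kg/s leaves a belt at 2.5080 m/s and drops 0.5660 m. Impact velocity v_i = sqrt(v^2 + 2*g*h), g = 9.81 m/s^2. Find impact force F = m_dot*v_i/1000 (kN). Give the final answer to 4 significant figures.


v_i = sqrt(2.5080^2 + 2*9.81*0.5660) = 4.17073 m/s
F = 99.6450 * 4.17073 / 1000
F = 0.4156 kN


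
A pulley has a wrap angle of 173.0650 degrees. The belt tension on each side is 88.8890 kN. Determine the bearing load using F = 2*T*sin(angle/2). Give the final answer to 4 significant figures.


F = 2 * 88.8890 * sin(173.0650/2 deg)
F = 177.5 kN


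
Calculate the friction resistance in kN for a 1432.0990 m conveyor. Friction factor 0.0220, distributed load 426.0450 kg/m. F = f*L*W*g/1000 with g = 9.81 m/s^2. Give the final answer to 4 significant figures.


F = 0.0220 * 1432.0990 * 426.0450 * 9.81 / 1000
F = 131.7 kN


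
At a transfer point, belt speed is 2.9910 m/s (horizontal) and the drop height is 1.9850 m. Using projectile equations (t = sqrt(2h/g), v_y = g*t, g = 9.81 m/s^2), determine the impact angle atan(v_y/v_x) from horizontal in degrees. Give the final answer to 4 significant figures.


t = sqrt(2*1.9850/9.81) = 0.636152 s
v_y = 9.81 * 0.636152 = 6.24065 m/s
angle = atan(6.24065 / 2.9910) = 64.39 deg


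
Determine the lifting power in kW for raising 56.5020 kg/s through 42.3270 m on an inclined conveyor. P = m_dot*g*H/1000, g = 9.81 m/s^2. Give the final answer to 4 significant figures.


P = 56.5020 * 9.81 * 42.3270 / 1000
P = 23.46 kW


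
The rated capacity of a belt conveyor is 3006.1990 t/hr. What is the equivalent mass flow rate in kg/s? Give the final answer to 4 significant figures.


m_dot = 3006.1990 * 1000 / 3600
m_dot = 835.1 kg/s


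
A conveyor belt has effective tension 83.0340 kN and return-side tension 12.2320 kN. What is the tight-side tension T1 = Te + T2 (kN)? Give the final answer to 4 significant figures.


T1 = Te + T2 = 83.0340 + 12.2320
T1 = 95.27 kN


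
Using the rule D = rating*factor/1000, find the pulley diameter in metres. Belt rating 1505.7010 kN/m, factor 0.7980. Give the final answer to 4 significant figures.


D = 1505.7010 * 0.7980 / 1000
D = 1.202 m


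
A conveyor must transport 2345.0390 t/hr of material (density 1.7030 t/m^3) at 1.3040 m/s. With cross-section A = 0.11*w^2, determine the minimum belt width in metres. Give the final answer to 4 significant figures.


A_req = 2345.0390 / (1.3040 * 1.7030 * 3600) = 0.293329 m^2
w = sqrt(0.293329 / 0.11)
w = 1.633 m


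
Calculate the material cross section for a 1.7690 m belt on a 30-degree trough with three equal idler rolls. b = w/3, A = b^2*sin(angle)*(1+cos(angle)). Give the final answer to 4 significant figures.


b = 1.7690/3 = 0.589667 m
A = 0.589667^2 * sin(30 deg) * (1 + cos(30 deg))
A = 0.3244 m^2


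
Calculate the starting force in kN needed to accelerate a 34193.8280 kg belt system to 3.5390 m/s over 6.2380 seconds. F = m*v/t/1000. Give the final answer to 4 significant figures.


F = 34193.8280 * 3.5390 / 6.2380 / 1000
F = 19.40 kN


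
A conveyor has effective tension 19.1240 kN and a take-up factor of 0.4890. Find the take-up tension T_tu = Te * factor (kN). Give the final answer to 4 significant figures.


T_tu = 19.1240 * 0.4890
T_tu = 9.352 kN


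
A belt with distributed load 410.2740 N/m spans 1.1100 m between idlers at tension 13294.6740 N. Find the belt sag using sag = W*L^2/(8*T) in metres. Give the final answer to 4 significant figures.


sag = 410.2740 * 1.1100^2 / (8 * 13294.6740)
sag = 0.004753 m


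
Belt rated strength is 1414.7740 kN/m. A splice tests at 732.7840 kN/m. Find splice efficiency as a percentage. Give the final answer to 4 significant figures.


Eff = 732.7840 / 1414.7740 * 100
Eff = 51.80 %


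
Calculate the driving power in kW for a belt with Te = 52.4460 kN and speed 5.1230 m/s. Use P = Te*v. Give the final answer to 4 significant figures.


P = Te * v = 52.4460 * 5.1230
P = 268.7 kW


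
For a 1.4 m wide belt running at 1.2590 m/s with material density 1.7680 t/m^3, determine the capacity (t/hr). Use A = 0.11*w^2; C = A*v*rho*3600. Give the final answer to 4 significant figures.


A = 0.11 * 1.4^2 = 0.2156 m^2
C = 0.2156 * 1.2590 * 1.7680 * 3600
C = 1728 t/hr


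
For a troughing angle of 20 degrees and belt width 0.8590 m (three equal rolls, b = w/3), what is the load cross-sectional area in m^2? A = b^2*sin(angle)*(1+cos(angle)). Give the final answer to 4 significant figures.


b = 0.8590/3 = 0.286333 m
A = 0.286333^2 * sin(20 deg) * (1 + cos(20 deg))
A = 0.05439 m^2


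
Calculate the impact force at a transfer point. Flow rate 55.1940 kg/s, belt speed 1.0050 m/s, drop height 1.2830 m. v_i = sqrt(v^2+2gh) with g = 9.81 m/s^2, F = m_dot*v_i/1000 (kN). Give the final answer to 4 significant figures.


v_i = sqrt(1.0050^2 + 2*9.81*1.2830) = 5.11688 m/s
F = 55.1940 * 5.11688 / 1000
F = 0.2824 kN


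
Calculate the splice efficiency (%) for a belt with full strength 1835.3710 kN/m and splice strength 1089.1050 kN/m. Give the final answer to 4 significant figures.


Eff = 1089.1050 / 1835.3710 * 100
Eff = 59.34 %


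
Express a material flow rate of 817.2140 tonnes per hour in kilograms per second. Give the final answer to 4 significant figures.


m_dot = 817.2140 * 1000 / 3600
m_dot = 227.0 kg/s


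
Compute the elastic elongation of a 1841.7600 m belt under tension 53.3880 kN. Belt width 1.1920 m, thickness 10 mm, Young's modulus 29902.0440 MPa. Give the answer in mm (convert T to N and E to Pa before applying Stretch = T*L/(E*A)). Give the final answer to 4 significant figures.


A = 1.1920 * 0.01 = 0.01192 m^2
Stretch = 53.3880*1000 * 1841.7600 / (29902.0440e6 * 0.01192) * 1000
Stretch = 275.9 mm


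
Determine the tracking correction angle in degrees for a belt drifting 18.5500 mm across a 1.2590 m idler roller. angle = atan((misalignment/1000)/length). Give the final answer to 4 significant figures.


misalign_m = 18.5500 / 1000 = 0.018550 m
angle = atan(0.018550 / 1.2590)
angle = 0.8441 deg


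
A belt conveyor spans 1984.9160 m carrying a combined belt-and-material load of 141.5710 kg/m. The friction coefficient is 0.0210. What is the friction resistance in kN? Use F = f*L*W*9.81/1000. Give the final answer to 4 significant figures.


F = 0.0210 * 1984.9160 * 141.5710 * 9.81 / 1000
F = 57.89 kN


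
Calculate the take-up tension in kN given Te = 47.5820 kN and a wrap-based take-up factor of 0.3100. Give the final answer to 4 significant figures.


T_tu = 47.5820 * 0.3100
T_tu = 14.75 kN


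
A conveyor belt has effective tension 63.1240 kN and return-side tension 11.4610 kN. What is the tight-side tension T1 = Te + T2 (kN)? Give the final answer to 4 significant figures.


T1 = Te + T2 = 63.1240 + 11.4610
T1 = 74.59 kN


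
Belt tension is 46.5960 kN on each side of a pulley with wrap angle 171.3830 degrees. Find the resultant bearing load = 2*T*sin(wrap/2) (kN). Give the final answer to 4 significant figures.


F = 2 * 46.5960 * sin(171.3830/2 deg)
F = 92.93 kN


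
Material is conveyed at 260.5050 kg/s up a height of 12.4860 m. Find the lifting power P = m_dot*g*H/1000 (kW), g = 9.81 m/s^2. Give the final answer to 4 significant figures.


P = 260.5050 * 9.81 * 12.4860 / 1000
P = 31.91 kW


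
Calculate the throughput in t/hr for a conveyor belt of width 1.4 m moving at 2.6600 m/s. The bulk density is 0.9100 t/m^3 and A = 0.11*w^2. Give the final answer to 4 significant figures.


A = 0.11 * 1.4^2 = 0.2156 m^2
C = 0.2156 * 2.6600 * 0.9100 * 3600
C = 1879 t/hr


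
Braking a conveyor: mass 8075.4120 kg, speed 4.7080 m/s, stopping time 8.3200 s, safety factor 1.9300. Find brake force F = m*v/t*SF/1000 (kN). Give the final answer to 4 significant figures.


F = 8075.4120 * 4.7080 / 8.3200 * 1.9300 / 1000
F = 8.819 kN


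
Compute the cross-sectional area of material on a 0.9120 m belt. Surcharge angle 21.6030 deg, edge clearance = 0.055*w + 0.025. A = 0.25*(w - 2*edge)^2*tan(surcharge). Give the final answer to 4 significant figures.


edge = 0.055*0.9120 + 0.025 = 0.07516 m
ew = 0.9120 - 2*0.07516 = 0.76168 m
A = 0.25 * 0.76168^2 * tan(21.6030 deg)
A = 0.05743 m^2


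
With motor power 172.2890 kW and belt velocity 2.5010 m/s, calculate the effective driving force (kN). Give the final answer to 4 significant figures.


Te = P / v = 172.2890 / 2.5010
Te = 68.89 kN


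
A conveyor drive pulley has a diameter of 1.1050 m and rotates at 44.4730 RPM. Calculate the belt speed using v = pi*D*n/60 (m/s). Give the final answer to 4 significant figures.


v = pi * 1.1050 * 44.4730 / 60
v = 2.573 m/s


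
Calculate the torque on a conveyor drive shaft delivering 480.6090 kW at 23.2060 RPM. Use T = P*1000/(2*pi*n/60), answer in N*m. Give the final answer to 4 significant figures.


omega = 2*pi*23.2060/60 = 2.43013 rad/s
T = 480.6090*1000 / 2.43013
T = 197800 N*m


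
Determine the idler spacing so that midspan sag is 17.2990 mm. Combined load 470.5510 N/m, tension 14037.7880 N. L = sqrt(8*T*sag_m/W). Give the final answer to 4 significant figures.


sag = 17.2990/1000 = 0.017299 m
L = sqrt(8 * 14037.7880 * 0.017299 / 470.5510)
L = 2.032 m
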